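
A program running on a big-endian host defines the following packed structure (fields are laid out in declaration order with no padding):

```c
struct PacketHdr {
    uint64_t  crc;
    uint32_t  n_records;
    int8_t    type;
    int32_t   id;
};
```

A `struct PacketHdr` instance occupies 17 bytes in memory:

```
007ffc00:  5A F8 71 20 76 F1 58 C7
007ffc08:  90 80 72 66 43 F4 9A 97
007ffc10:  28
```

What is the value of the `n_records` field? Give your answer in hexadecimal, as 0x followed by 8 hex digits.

`n_records` follows `crc` (8 bytes), so it starts at byte offset 8 and occupies 4 bytes.
Bytes at offsets 8..11: 90 80 72 66.
Big-endian: lowest address holds the most-significant byte.
The bytes are already most-significant first: 0x90807266.

0x90807266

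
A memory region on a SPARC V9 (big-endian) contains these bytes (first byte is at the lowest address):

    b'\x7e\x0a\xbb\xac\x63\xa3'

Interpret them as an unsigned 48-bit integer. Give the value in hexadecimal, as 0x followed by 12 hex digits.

0x7E0ABBAC63A3

Big-endian stores the most-significant byte at the lowest address.
The bytes are already most-significant first: 0x7E0ABBAC63A3.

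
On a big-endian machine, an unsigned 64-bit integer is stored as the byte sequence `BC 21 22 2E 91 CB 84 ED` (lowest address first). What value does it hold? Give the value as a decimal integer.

13556153936771777773

In big-endian order the high byte comes first in memory.
The bytes are already most-significant first: 0xBC21222E91CB84ED.
0xBC21222E91CB84ED = 13556153936771777773.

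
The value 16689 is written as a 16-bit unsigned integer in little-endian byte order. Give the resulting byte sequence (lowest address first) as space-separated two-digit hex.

31 41

16689 in hexadecimal, padded to 16 bits, is 0x4131.
Split into bytes (most-significant first): 41 31.
Little-endian stores the least-significant byte at the lowest address.
So at ascending addresses the bytes are 31 41.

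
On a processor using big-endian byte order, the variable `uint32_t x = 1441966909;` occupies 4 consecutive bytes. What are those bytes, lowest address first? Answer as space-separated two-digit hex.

1441966909 in hexadecimal, padded to 32 bits, is 0x55F2AB3D.
Split into bytes (most-significant first): 55 F2 AB 3D.
Big-endian stores the most-significant byte at the lowest address.
So the memory order matches the most-significant-first order: 55 F2 AB 3D.

55 F2 AB 3D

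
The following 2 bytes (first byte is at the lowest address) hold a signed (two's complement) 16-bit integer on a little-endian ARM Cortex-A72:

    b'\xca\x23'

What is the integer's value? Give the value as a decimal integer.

9162

In little-endian order the low byte comes first in memory.
Reassemble most-significant byte first: 23 CA → 0x23CA.
0x23CA = 9162.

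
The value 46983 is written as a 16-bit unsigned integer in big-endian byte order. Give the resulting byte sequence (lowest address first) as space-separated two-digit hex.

B7 87

46983 in hexadecimal, padded to 16 bits, is 0xB787.
Split into bytes (most-significant first): B7 87.
Big-endian: lowest address holds the most-significant byte.
So the memory order matches the most-significant-first order: B7 87.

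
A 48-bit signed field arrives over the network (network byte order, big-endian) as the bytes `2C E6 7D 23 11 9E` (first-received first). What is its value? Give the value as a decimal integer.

49368453550494

In big-endian order the high byte comes first in memory.
The bytes are already most-significant first: 0x2CE67D23119E.
0x2CE67D23119E = 49368453550494.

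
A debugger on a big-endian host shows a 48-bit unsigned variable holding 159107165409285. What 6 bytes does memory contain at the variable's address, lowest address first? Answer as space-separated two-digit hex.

90 B5 06 13 50 05

159107165409285 in hexadecimal, padded to 48 bits, is 0x90B506135005.
Split into bytes (most-significant first): 90 B5 06 13 50 05.
Big-endian: lowest address holds the most-significant byte.
So the memory order matches the most-significant-first order: 90 B5 06 13 50 05.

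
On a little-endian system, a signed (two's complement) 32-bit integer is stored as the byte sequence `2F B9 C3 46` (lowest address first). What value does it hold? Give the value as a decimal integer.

1187232047

Little-endian stores the least-significant byte at the lowest address.
Reassemble most-significant byte first: 46 C3 B9 2F → 0x46C3B92F.
0x46C3B92F = 1187232047.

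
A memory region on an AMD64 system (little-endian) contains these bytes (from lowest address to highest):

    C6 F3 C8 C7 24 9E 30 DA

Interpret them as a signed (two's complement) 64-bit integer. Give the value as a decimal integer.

Little-endian stores the least-significant byte at the lowest address.
Reassemble most-significant byte first: DA 30 9E 24 C7 C8 F3 C6 → 0xDA309E24C7C8F3C6.
Top bit is set, so as a signed 64-bit value this is 0xDA309E24C7C8F3C6 − 2^64 = -2724503893751303226.

-2724503893751303226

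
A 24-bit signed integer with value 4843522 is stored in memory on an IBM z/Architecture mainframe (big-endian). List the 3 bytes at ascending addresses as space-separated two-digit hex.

49 E8 02

4843522 in hexadecimal, padded to 24 bits, is 0x49E802.
Split into bytes (most-significant first): 49 E8 02.
In big-endian order the high byte comes first in memory.
So the memory order matches the most-significant-first order: 49 E8 02.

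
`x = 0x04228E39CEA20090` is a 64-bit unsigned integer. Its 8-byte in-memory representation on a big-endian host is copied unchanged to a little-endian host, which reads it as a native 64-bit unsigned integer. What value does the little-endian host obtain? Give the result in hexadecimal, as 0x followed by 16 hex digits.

Stored big-endian, the bytes at ascending addresses are 04 22 8E 39 CE A2 00 90.
Read back as little-endian, the first byte is least significant, giving 0x9000A2CE398E2204.

0x9000A2CE398E2204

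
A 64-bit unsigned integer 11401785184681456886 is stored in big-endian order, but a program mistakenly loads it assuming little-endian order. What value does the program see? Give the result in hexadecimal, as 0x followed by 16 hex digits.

11401785184681456886 in 64-bit hexadecimal is 0x9E3B47375A3FF4F6.
Stored big-endian, the bytes at ascending addresses are 9E 3B 47 37 5A 3F F4 F6.
Read back as little-endian, the first byte is least significant, giving 0xF6F43F5A37473B9E.

0xF6F43F5A37473B9E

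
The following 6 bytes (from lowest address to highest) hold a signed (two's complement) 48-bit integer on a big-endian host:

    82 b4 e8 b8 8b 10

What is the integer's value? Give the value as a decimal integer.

In big-endian order the high byte comes first in memory.
The bytes are already most-significant first: 0x82B4E8B88B10.
Top bit is set, so as a signed 48-bit value this is 0x82B4E8B88B10 − 2^48 = -137761466578160.

-137761466578160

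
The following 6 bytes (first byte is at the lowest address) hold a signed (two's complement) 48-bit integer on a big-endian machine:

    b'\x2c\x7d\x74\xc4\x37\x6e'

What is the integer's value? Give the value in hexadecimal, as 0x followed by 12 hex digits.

0x2C7D74C4376E

Big-endian stores the most-significant byte at the lowest address.
The bytes are already most-significant first: 0x2C7D74C4376E.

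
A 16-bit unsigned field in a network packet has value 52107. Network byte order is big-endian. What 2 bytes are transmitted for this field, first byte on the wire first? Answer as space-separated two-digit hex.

CB 8B

52107 in hexadecimal, padded to 16 bits, is 0xCB8B.
Split into bytes (most-significant first): CB 8B.
Big-endian: lowest address holds the most-significant byte.
So the memory order matches the most-significant-first order: CB 8B.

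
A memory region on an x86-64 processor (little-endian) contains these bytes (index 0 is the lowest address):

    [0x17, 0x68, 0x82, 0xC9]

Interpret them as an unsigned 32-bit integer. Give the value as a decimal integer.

Little-endian stores the least-significant byte at the lowest address.
Reassemble most-significant byte first: C9 82 68 17 → 0xC9826817.
0xC9826817 = 3380766743.

3380766743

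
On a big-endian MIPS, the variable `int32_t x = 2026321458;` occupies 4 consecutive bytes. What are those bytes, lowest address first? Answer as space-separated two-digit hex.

2026321458 in hexadecimal, padded to 32 bits, is 0x78C73632.
Split into bytes (most-significant first): 78 C7 36 32.
Big-endian: lowest address holds the most-significant byte.
So the memory order matches the most-significant-first order: 78 C7 36 32.

78 C7 36 32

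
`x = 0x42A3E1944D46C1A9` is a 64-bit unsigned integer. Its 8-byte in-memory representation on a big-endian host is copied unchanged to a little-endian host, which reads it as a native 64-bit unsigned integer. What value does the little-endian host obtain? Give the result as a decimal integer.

Stored big-endian, the bytes at ascending addresses are 42 A3 E1 94 4D 46 C1 A9.
Read back as little-endian, the first byte is least significant, giving 0xA9C1464D94E1A342.
0xA9C1464D94E1A342 = 12232135361939219266.

12232135361939219266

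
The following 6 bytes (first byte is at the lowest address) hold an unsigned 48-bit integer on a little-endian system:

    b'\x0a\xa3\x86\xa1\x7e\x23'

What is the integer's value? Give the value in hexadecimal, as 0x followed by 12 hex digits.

Little-endian: lowest address holds the least-significant byte.
Reassemble most-significant byte first: 23 7E A1 86 A3 0A → 0x237EA186A30A.

0x237EA186A30A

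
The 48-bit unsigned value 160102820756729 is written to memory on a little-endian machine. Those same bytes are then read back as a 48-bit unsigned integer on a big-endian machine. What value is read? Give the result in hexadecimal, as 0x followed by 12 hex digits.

160102820756729 in 48-bit hexadecimal is 0x919CD7C23CF9.
Stored little-endian, the bytes at ascending addresses are F9 3C C2 D7 9C 91.
Read back as big-endian, the last byte is least significant, giving 0xF93CC2D79C91.

0xF93CC2D79C91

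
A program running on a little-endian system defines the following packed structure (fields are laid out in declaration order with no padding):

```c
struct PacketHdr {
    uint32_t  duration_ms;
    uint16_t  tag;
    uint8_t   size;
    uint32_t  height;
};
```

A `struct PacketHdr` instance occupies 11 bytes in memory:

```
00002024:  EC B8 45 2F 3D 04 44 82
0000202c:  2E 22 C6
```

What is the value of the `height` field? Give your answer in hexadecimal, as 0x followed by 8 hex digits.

`height` follows `duration_ms` (4 B), `tag` (2 B), `size` (1 B), so it starts at offset 4 + 2 + 1 = 7 and occupies 4 bytes.
Bytes at offsets 7..10: 82 2E 22 C6.
In little-endian order the low byte comes first in memory.
Reassemble most-significant byte first: C6 22 2E 82 → 0xC6222E82.

0xC6222E82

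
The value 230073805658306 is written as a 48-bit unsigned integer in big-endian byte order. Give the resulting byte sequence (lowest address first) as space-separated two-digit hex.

D1 40 3B 75 58 C2

230073805658306 in hexadecimal, padded to 48 bits, is 0xD1403B7558C2.
Split into bytes (most-significant first): D1 40 3B 75 58 C2.
In big-endian order the high byte comes first in memory.
So the memory order matches the most-significant-first order: D1 40 3B 75 58 C2.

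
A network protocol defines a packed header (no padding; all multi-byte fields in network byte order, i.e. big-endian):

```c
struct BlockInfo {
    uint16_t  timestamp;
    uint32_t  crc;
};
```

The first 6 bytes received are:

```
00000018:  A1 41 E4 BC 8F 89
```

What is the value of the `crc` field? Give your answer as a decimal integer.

3837562761

`crc` follows `timestamp` (2 bytes), so it starts at byte offset 2 and occupies 4 bytes.
Bytes at offsets 2..5: E4 BC 8F 89.
In big-endian order the high byte comes first in memory.
The bytes are already most-significant first: 0xE4BC8F89.
0xE4BC8F89 = 3837562761.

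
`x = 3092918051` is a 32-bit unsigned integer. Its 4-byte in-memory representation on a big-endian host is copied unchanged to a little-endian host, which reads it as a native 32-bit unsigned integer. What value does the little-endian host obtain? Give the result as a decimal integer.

3092918051 in 32-bit hexadecimal is 0xB85A2F23.
Stored big-endian, the bytes at ascending addresses are B8 5A 2F 23.
Read back as little-endian, the first byte is least significant, giving 0x232F5AB8.
0x232F5AB8 = 590305976.

590305976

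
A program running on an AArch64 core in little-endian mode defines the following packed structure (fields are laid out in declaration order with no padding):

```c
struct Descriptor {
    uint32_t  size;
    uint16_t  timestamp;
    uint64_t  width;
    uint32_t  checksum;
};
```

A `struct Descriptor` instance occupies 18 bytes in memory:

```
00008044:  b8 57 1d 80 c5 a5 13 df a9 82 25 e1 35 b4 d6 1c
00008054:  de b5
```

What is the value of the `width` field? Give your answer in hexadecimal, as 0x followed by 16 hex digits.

0xB435E12582A9DF13

`width` follows `size` (4 B), `timestamp` (2 B), so it starts at offset 4 + 2 = 6 and occupies 8 bytes.
Bytes at offsets 6..13: 13 DF A9 82 25 E1 35 B4.
Little-endian stores the least-significant byte at the lowest address.
Reassemble most-significant byte first: B4 35 E1 25 82 A9 DF 13 → 0xB435E12582A9DF13.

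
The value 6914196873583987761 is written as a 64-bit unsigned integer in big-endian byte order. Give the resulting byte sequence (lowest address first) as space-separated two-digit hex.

6914196873583987761 in hexadecimal, padded to 64 bits, is 0x5FF4296C6D170C31.
Split into bytes (most-significant first): 5F F4 29 6C 6D 17 0C 31.
Big-endian: lowest address holds the most-significant byte.
So the memory order matches the most-significant-first order: 5F F4 29 6C 6D 17 0C 31.

5F F4 29 6C 6D 17 0C 31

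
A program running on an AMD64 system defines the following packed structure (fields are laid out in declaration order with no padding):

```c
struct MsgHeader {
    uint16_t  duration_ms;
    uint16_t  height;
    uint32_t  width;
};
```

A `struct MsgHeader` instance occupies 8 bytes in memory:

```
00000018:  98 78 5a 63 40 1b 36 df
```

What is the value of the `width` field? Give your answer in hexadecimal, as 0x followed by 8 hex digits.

0xDF361B40

`width` follows `duration_ms` (2 B), `height` (2 B), so it starts at offset 2 + 2 = 4 and occupies 4 bytes.
Bytes at offsets 4..7: 40 1B 36 DF.
Little-endian: lowest address holds the least-significant byte.
Reassemble most-significant byte first: DF 36 1B 40 → 0xDF361B40.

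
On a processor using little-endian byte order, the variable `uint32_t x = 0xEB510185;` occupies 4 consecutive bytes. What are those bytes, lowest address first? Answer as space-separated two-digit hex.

85 01 51 EB

Split into bytes (most-significant first): EB 51 01 85.
Little-endian stores the least-significant byte at the lowest address.
So at ascending addresses the bytes are 85 01 51 EB.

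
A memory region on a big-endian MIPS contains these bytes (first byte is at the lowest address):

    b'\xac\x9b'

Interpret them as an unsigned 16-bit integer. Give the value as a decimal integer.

Big-endian: lowest address holds the most-significant byte.
The bytes are already most-significant first: 0xAC9B.
0xAC9B = 44187.

44187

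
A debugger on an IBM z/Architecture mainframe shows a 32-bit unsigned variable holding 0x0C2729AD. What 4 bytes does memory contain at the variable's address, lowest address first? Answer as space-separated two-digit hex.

0C 27 29 AD

Split into bytes (most-significant first): 0C 27 29 AD.
In big-endian order the high byte comes first in memory.
So the memory order matches the most-significant-first order: 0C 27 29 AD.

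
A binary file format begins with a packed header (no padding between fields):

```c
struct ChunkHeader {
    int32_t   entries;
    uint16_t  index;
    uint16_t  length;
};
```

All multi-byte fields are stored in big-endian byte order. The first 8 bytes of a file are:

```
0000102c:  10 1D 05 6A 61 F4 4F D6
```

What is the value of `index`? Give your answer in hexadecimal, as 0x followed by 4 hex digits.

0x61F4

`index` follows `entries` (4 bytes), so it starts at byte offset 4 and occupies 2 bytes.
Bytes at offsets 4..5: 61 F4.
In big-endian order the high byte comes first in memory.
The bytes are already most-significant first: 0x61F4.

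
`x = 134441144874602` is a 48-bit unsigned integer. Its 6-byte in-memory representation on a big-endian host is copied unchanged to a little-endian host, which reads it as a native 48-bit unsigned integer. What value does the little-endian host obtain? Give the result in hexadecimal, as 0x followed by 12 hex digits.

134441144874602 in 48-bit hexadecimal is 0x7A4604AEF66A.
Stored big-endian, the bytes at ascending addresses are 7A 46 04 AE F6 6A.
Read back as little-endian, the first byte is least significant, giving 0x6AF6AE04467A.

0x6AF6AE04467A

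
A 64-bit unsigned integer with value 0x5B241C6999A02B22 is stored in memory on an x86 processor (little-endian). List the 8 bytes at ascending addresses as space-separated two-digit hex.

22 2B A0 99 69 1C 24 5B

Split into bytes (most-significant first): 5B 24 1C 69 99 A0 2B 22.
In little-endian order the low byte comes first in memory.
So at ascending addresses the bytes are 22 2B A0 99 69 1C 24 5B.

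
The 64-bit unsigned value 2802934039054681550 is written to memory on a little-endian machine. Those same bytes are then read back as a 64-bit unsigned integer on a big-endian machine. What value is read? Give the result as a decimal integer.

14881498931074033190

2802934039054681550 in 64-bit hexadecimal is 0x26E605A86EB485CE.
Stored little-endian, the bytes at ascending addresses are CE 85 B4 6E A8 05 E6 26.
Read back as big-endian, the last byte is least significant, giving 0xCE85B46EA805E626.
0xCE85B46EA805E626 = 14881498931074033190.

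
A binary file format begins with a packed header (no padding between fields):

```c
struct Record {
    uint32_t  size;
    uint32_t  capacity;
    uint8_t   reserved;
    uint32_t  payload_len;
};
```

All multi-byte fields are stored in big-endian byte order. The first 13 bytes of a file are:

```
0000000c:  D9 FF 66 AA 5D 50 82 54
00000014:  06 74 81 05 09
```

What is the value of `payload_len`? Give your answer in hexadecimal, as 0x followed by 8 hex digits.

0x74810509

`payload_len` follows `size` (4 B), `capacity` (4 B), `reserved` (1 B), so it starts at offset 4 + 4 + 1 = 9 and occupies 4 bytes.
Bytes at offsets 9..12: 74 81 05 09.
Big-endian stores the most-significant byte at the lowest address.
The bytes are already most-significant first: 0x74810509.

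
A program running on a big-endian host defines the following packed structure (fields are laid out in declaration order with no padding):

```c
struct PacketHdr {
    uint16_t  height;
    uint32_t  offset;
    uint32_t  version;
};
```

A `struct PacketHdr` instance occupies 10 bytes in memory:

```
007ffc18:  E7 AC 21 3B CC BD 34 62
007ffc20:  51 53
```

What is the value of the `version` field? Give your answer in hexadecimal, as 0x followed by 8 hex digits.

0x34625153

`version` follows `height` (2 B), `offset` (4 B), so it starts at offset 2 + 4 = 6 and occupies 4 bytes.
Bytes at offsets 6..9: 34 62 51 53.
In big-endian order the high byte comes first in memory.
The bytes are already most-significant first: 0x34625153.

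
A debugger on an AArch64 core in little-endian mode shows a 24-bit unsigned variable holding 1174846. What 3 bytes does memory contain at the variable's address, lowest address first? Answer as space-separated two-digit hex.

3E ED 11

1174846 in hexadecimal, padded to 24 bits, is 0x11ED3E.
Split into bytes (most-significant first): 11 ED 3E.
In little-endian order the low byte comes first in memory.
So at ascending addresses the bytes are 3E ED 11.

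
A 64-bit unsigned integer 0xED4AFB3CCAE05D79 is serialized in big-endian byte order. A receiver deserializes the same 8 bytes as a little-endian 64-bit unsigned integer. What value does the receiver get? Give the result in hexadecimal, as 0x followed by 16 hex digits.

0x795DE0CA3CFB4AED

Stored big-endian, the bytes at ascending addresses are ED 4A FB 3C CA E0 5D 79.
Read back as little-endian, the first byte is least significant, giving 0x795DE0CA3CFB4AED.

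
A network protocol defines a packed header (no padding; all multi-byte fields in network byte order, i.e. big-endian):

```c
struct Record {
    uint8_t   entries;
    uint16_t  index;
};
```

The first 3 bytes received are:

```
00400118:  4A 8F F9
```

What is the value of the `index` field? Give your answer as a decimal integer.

`index` follows `entries` (1 byte), so it starts at byte offset 1 and occupies 2 bytes.
Bytes at offsets 1..2: 8F F9.
In big-endian order the high byte comes first in memory.
The bytes are already most-significant first: 0x8FF9.
0x8FF9 = 36857.

36857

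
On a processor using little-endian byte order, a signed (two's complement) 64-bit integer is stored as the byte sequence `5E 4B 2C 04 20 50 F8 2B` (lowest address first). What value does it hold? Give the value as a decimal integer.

3168370436294331230

In little-endian order the low byte comes first in memory.
Reassemble most-significant byte first: 2B F8 50 20 04 2C 4B 5E → 0x2BF85020042C4B5E.
0x2BF85020042C4B5E = 3168370436294331230.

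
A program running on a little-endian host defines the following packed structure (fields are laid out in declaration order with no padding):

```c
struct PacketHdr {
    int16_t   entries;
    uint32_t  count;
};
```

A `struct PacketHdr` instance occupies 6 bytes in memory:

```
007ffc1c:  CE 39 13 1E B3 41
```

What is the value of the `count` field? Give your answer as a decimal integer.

`count` follows `entries` (2 bytes), so it starts at byte offset 2 and occupies 4 bytes.
Bytes at offsets 2..5: 13 1E B3 41.
In little-endian order the low byte comes first in memory.
Reassemble most-significant byte first: 41 B3 1E 13 → 0x41B31E13.
0x41B31E13 = 1102257683.

1102257683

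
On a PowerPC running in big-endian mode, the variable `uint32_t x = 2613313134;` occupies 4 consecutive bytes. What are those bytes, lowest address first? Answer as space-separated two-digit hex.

9B C3 FE 6E

2613313134 in hexadecimal, padded to 32 bits, is 0x9BC3FE6E.
Split into bytes (most-significant first): 9B C3 FE 6E.
Big-endian: lowest address holds the most-significant byte.
So the memory order matches the most-significant-first order: 9B C3 FE 6E.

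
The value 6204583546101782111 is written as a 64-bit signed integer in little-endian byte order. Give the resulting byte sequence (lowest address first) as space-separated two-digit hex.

5F 56 A1 A4 DC 1B 1B 56

6204583546101782111 in hexadecimal, padded to 64 bits, is 0x561B1BDCA4A1565F.
Split into bytes (most-significant first): 56 1B 1B DC A4 A1 56 5F.
In little-endian order the low byte comes first in memory.
So at ascending addresses the bytes are 5F 56 A1 A4 DC 1B 1B 56.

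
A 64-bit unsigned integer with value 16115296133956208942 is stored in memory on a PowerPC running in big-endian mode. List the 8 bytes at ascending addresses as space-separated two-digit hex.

DF A5 08 73 8A AF 89 2E

16115296133956208942 in hexadecimal, padded to 64 bits, is 0xDFA508738AAF892E.
Split into bytes (most-significant first): DF A5 08 73 8A AF 89 2E.
Big-endian: lowest address holds the most-significant byte.
So the memory order matches the most-significant-first order: DF A5 08 73 8A AF 89 2E.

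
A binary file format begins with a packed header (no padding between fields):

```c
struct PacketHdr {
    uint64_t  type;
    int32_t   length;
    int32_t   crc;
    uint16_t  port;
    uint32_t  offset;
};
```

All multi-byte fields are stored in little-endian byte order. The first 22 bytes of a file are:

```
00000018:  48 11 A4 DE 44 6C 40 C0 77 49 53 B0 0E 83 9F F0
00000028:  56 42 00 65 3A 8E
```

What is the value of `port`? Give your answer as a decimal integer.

16982

`port` follows `type` (8 B), `length` (4 B), `crc` (4 B), so it starts at offset 8 + 4 + 4 = 16 and occupies 2 bytes.
Bytes at offsets 16..17: 56 42.
In little-endian order the low byte comes first in memory.
Reassemble most-significant byte first: 42 56 → 0x4256.
0x4256 = 16982.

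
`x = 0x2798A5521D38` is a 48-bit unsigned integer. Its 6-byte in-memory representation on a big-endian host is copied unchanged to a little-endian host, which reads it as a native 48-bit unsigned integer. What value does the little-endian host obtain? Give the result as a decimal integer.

61698591791143

Stored big-endian, the bytes at ascending addresses are 27 98 A5 52 1D 38.
Read back as little-endian, the first byte is least significant, giving 0x381D52A59827.
0x381D52A59827 = 61698591791143.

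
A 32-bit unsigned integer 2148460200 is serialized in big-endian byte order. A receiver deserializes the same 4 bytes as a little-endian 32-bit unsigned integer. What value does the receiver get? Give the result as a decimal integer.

2148460200 in 32-bit hexadecimal is 0x800EE6A8.
Stored big-endian, the bytes at ascending addresses are 80 0E E6 A8.
Read back as little-endian, the first byte is least significant, giving 0xA8E60E80.
0xA8E60E80 = 2833649280.

2833649280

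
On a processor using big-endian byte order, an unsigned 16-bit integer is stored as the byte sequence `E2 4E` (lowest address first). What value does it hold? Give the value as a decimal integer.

In big-endian order the high byte comes first in memory.
The bytes are already most-significant first: 0xE24E.
0xE24E = 57934.

57934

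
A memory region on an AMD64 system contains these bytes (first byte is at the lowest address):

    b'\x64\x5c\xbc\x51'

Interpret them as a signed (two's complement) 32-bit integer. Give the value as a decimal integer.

Little-endian: lowest address holds the least-significant byte.
Reassemble most-significant byte first: 51 BC 5C 64 → 0x51BC5C64.
0x51BC5C64 = 1371298916.

1371298916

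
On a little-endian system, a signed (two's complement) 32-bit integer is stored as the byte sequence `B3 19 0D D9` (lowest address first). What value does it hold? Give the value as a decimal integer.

-653452877

Little-endian: lowest address holds the least-significant byte.
Reassemble most-significant byte first: D9 0D 19 B3 → 0xD90D19B3.
Top bit is set, so as a signed 32-bit value this is 0xD90D19B3 − 2^32 = -653452877.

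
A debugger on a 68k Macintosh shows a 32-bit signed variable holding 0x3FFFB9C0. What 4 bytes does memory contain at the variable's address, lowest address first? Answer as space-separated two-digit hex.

Split into bytes (most-significant first): 3F FF B9 C0.
Big-endian stores the most-significant byte at the lowest address.
So the memory order matches the most-significant-first order: 3F FF B9 C0.

3F FF B9 C0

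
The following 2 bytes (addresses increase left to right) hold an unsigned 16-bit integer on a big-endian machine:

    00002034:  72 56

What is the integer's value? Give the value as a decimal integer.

Big-endian stores the most-significant byte at the lowest address.
The bytes are already most-significant first: 0x7256.
0x7256 = 29270.

29270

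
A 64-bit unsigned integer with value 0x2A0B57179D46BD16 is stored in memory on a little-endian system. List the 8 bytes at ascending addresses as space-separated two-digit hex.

16 BD 46 9D 17 57 0B 2A

Split into bytes (most-significant first): 2A 0B 57 17 9D 46 BD 16.
In little-endian order the low byte comes first in memory.
So at ascending addresses the bytes are 16 BD 46 9D 17 57 0B 2A.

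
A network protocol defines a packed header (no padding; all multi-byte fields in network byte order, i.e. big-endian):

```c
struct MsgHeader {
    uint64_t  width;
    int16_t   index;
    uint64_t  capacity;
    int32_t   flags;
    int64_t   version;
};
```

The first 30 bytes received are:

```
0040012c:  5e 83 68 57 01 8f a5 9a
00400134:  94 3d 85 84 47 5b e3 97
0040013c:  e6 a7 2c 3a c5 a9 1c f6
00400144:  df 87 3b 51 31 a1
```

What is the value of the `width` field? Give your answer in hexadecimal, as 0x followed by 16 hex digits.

0x5E836857018FA59A

`width` is the first field, at byte offset 0, occupying 8 bytes.
Bytes at offsets 0..7: 5E 83 68 57 01 8F A5 9A.
Big-endian: lowest address holds the most-significant byte.
The bytes are already most-significant first: 0x5E836857018FA59A.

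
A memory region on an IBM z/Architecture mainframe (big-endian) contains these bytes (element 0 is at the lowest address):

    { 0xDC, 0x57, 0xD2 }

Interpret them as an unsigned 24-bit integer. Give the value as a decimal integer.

In big-endian order the high byte comes first in memory.
The bytes are already most-significant first: 0xDC57D2.
0xDC57D2 = 14440402.

14440402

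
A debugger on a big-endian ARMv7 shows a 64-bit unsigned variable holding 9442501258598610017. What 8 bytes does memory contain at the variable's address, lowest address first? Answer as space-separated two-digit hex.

9442501258598610017 in hexadecimal, padded to 64 bits, is 0x830A80DDBDF2F461.
Split into bytes (most-significant first): 83 0A 80 DD BD F2 F4 61.
Big-endian: lowest address holds the most-significant byte.
So the memory order matches the most-significant-first order: 83 0A 80 DD BD F2 F4 61.

83 0A 80 DD BD F2 F4 61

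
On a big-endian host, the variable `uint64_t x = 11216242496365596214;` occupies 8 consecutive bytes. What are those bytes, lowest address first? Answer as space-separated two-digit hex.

11216242496365596214 in hexadecimal, padded to 64 bits, is 0x9BA8191FCE830E36.
Split into bytes (most-significant first): 9B A8 19 1F CE 83 0E 36.
Big-endian: lowest address holds the most-significant byte.
So the memory order matches the most-significant-first order: 9B A8 19 1F CE 83 0E 36.

9B A8 19 1F CE 83 0E 36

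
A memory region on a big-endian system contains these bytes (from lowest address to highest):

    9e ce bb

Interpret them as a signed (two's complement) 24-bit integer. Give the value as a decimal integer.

-6369605

Big-endian: lowest address holds the most-significant byte.
The bytes are already most-significant first: 0x9ECEBB.
Top bit is set, so as a signed 24-bit value this is 0x9ECEBB − 2^24 = -6369605.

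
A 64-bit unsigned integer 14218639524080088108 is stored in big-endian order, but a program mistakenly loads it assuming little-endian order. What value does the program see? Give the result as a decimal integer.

3203219621830283973

14218639524080088108 in 64-bit hexadecimal is 0xC552C150461F742C.
Stored big-endian, the bytes at ascending addresses are C5 52 C1 50 46 1F 74 2C.
Read back as little-endian, the first byte is least significant, giving 0x2C741F4650C152C5.
0x2C741F4650C152C5 = 3203219621830283973.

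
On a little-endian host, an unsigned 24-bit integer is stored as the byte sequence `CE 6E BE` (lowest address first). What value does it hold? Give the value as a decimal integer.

12480206

In little-endian order the low byte comes first in memory.
Reassemble most-significant byte first: BE 6E CE → 0xBE6ECE.
0xBE6ECE = 12480206.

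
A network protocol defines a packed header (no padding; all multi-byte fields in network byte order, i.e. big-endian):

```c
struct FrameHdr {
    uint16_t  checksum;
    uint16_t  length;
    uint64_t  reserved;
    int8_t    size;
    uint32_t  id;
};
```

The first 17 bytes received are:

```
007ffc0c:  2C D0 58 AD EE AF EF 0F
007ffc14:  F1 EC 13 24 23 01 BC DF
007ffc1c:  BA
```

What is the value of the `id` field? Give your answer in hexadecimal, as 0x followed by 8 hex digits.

0x01BCDFBA

`id` follows `checksum` (2 B), `length` (2 B), `reserved` (8 B), `size` (1 B), so it starts at offset 2 + 2 + 8 + 1 = 13 and occupies 4 bytes.
Bytes at offsets 13..16: 01 BC DF BA.
Big-endian: lowest address holds the most-significant byte.
The bytes are already most-significant first: 0x01BCDFBA.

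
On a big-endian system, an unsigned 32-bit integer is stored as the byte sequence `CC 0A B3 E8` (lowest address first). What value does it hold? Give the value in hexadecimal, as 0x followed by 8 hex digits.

In big-endian order the high byte comes first in memory.
The bytes are already most-significant first: 0xCC0AB3E8.

0xCC0AB3E8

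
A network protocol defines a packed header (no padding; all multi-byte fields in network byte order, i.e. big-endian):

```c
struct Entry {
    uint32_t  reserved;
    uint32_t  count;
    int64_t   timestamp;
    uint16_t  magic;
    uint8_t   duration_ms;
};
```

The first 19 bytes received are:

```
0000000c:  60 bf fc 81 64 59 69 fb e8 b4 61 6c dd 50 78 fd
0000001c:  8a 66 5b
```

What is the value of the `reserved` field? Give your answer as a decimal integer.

`reserved` is the first field, at byte offset 0, occupying 4 bytes.
Bytes at offsets 0..3: 60 BF FC 81.
Big-endian: lowest address holds the most-significant byte.
The bytes are already most-significant first: 0x60BFFC81.
0x60BFFC81 = 1623194753.

1623194753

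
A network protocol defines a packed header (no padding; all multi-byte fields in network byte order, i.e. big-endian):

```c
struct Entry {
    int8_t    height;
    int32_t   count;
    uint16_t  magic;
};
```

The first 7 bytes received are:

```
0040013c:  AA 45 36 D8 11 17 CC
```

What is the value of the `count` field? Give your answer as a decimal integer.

1161222161

`count` follows `height` (1 byte), so it starts at byte offset 1 and occupies 4 bytes.
Bytes at offsets 1..4: 45 36 D8 11.
In big-endian order the high byte comes first in memory.
The bytes are already most-significant first: 0x4536D811.
0x4536D811 = 1161222161.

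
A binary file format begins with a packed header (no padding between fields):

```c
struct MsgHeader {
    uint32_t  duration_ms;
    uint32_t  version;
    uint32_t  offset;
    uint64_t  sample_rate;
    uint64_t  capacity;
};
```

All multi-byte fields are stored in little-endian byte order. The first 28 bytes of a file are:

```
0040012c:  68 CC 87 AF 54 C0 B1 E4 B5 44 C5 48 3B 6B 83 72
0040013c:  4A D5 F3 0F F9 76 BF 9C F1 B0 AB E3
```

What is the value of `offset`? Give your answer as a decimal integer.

1220887733

`offset` follows `duration_ms` (4 B), `version` (4 B), so it starts at offset 4 + 4 = 8 and occupies 4 bytes.
Bytes at offsets 8..11: B5 44 C5 48.
Little-endian: lowest address holds the least-significant byte.
Reassemble most-significant byte first: 48 C5 44 B5 → 0x48C544B5.
0x48C544B5 = 1220887733.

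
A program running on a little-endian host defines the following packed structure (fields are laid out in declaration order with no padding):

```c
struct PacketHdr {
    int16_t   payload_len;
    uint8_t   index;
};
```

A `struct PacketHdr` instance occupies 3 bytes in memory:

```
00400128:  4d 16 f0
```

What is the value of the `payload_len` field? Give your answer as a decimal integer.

5709

`payload_len` is the first field, at byte offset 0, occupying 2 bytes.
Bytes at offsets 0..1: 4D 16.
Little-endian: lowest address holds the least-significant byte.
Reassemble most-significant byte first: 16 4D → 0x164D.
0x164D = 5709.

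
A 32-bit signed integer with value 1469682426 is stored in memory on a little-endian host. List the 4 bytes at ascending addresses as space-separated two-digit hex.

1469682426 in hexadecimal, padded to 32 bits, is 0x579992FA.
Split into bytes (most-significant first): 57 99 92 FA.
Little-endian: lowest address holds the least-significant byte.
So at ascending addresses the bytes are FA 92 99 57.

FA 92 99 57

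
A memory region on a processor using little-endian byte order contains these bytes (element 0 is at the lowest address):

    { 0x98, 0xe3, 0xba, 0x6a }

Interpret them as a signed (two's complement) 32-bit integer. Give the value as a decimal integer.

1790632856

In little-endian order the low byte comes first in memory.
Reassemble most-significant byte first: 6A BA E3 98 → 0x6ABAE398.
0x6ABAE398 = 1790632856.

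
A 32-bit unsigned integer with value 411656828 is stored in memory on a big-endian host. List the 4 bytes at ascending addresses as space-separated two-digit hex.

18 89 62 7C

411656828 in hexadecimal, padded to 32 bits, is 0x1889627C.
Split into bytes (most-significant first): 18 89 62 7C.
Big-endian stores the most-significant byte at the lowest address.
So the memory order matches the most-significant-first order: 18 89 62 7C.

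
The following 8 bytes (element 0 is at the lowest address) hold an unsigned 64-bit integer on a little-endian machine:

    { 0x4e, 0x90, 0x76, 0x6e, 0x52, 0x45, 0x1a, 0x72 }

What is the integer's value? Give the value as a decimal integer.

8221960290061160526

In little-endian order the low byte comes first in memory.
Reassemble most-significant byte first: 72 1A 45 52 6E 76 90 4E → 0x721A45526E76904E.
0x721A45526E76904E = 8221960290061160526.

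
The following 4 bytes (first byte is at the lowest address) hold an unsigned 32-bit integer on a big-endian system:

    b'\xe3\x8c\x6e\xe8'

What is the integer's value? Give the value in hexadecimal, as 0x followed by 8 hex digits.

0xE38C6EE8

Big-endian: lowest address holds the most-significant byte.
The bytes are already most-significant first: 0xE38C6EE8.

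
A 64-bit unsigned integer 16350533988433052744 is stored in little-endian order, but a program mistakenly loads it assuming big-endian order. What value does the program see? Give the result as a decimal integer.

16350533988433052744 in 64-bit hexadecimal is 0xE2E8C4089C80C448.
Stored little-endian, the bytes at ascending addresses are 48 C4 80 9C 08 C4 E8 E2.
Read back as big-endian, the last byte is least significant, giving 0x48C4809C08C4E8E2.
0x48C4809C08C4E8E2 = 5243457273816475874.

5243457273816475874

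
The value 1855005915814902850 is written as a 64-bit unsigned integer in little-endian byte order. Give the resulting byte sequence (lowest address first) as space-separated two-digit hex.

1855005915814902850 in hexadecimal, padded to 64 bits, is 0x19BE4E0D5C653C42.
Split into bytes (most-significant first): 19 BE 4E 0D 5C 65 3C 42.
Little-endian: lowest address holds the least-significant byte.
So at ascending addresses the bytes are 42 3C 65 5C 0D 4E BE 19.

42 3C 65 5C 0D 4E BE 19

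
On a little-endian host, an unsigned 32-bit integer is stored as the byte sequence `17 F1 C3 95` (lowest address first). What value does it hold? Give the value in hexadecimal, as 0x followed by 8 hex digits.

0x95C3F117

In little-endian order the low byte comes first in memory.
Reassemble most-significant byte first: 95 C3 F1 17 → 0x95C3F117.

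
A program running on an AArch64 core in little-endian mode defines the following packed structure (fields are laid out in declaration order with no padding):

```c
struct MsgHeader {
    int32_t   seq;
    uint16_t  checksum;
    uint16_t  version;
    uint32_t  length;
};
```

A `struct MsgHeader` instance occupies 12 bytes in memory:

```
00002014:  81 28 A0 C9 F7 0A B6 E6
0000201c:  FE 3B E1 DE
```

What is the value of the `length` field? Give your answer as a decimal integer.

3739302910

`length` follows `seq` (4 B), `checksum` (2 B), `version` (2 B), so it starts at offset 4 + 2 + 2 = 8 and occupies 4 bytes.
Bytes at offsets 8..11: FE 3B E1 DE.
Little-endian stores the least-significant byte at the lowest address.
Reassemble most-significant byte first: DE E1 3B FE → 0xDEE13BFE.
0xDEE13BFE = 3739302910.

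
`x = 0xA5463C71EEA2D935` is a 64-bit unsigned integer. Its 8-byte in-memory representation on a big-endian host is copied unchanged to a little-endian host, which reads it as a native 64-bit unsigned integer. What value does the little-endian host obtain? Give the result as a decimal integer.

Stored big-endian, the bytes at ascending addresses are A5 46 3C 71 EE A2 D9 35.
Read back as little-endian, the first byte is least significant, giving 0x35D9A2EE713C46A5.
0x35D9A2EE713C46A5 = 3880311698942084773.

3880311698942084773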